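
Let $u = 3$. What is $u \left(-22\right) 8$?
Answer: $-528$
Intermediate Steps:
$u \left(-22\right) 8 = 3 \left(-22\right) 8 = \left(-66\right) 8 = -528$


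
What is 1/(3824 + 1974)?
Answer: 1/5798 ≈ 0.00017247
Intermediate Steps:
1/(3824 + 1974) = 1/5798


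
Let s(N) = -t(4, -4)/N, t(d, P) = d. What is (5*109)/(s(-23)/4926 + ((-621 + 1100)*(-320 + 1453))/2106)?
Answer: 4334668182/2049587537 ≈ 2.1149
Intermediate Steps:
s(N) = -4/N
(5*109)/(s(-23)/4926 + ((-621 + 1100)*(-320 + 1453))/2106) = (5*109)/(-4/(-23)/4926 + ((-621 + 1100)*(-320 + 1453))/2106) = 545/(-4*(-1/23)*(1/4926) + (479*1133)*(1/2106)) = 545/((4/23)*(1/4926) + 542707*(1/2106)) = 545/(2/56649 + 542707/2106) = 545/(10247937685/39767598) = 545*(39767598/10247937685) = 4334668182/2049587537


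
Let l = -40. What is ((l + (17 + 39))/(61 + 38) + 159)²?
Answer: 248283049/9801 ≈ 25332.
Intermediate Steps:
((l + (17 + 39))/(61 + 38) + 159)² = ((-40 + (17 + 39))/(61 + 38) + 159)² = ((-40 + 56)/99 + 159)² = (16*(1/99) + 159)² = (16/99 + 159)² = (15757/99)² = 248283049/9801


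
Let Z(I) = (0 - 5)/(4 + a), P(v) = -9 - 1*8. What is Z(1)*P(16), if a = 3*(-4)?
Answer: -85/8 ≈ -10.625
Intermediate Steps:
a = -12
P(v) = -17 (P(v) = -9 - 8 = -17)
Z(I) = 5/8 (Z(I) = (0 - 5)/(4 - 12) = -5/(-8) = -5*(-1/8) = 5/8)
Z(1)*P(16) = (5/8)*(-17) = -85/8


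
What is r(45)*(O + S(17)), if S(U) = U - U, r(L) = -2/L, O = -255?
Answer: 34/3 ≈ 11.333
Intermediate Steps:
S(U) = 0
r(45)*(O + S(17)) = (-2/45)*(-255 + 0) = -2*1/45*(-255) = -2/45*(-255) = 34/3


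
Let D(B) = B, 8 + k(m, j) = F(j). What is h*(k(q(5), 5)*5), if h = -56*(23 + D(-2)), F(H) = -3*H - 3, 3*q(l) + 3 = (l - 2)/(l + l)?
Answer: 152880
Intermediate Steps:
q(l) = -1 + (-2 + l)/(6*l) (q(l) = -1 + ((l - 2)/(l + l))/3 = -1 + ((-2 + l)/((2*l)))/3 = -1 + ((-2 + l)*(1/(2*l)))/3 = -1 + ((-2 + l)/(2*l))/3 = -1 + (-2 + l)/(6*l))
F(H) = -3 - 3*H
k(m, j) = -11 - 3*j (k(m, j) = -8 + (-3 - 3*j) = -11 - 3*j)
h = -1176 (h = -56*(23 - 2) = -56*21 = -1176)
h*(k(q(5), 5)*5) = -1176*(-11 - 3*5)*5 = -1176*(-11 - 15)*5 = -(-30576)*5 = -1176*(-130) = 152880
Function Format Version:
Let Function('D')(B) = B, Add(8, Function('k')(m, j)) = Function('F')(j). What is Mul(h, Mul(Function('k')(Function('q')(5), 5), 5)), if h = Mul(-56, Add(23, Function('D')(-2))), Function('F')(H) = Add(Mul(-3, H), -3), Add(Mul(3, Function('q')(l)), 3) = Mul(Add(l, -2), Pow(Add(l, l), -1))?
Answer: 152880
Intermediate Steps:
Function('q')(l) = Add(-1, Mul(Rational(1, 6), Pow(l, -1), Add(-2, l))) (Function('q')(l) = Add(-1, Mul(Rational(1, 3), Mul(Add(l, -2), Pow(Add(l, l), -1)))) = Add(-1, Mul(Rational(1, 3), Mul(Add(-2, l), Pow(Mul(2, l), -1)))) = Add(-1, Mul(Rational(1, 3), Mul(Add(-2, l), Mul(Rational(1, 2), Pow(l, -1))))) = Add(-1, Mul(Rational(1, 3), Mul(Rational(1, 2), Pow(l, -1), Add(-2, l)))) = Add(-1, Mul(Rational(1, 6), Pow(l, -1), Add(-2, l))))
Function('F')(H) = Add(-3, Mul(-3, H))
Function('k')(m, j) = Add(-11, Mul(-3, j)) (Function('k')(m, j) = Add(-8, Add(-3, Mul(-3, j))) = Add(-11, Mul(-3, j)))
h = -1176 (h = Mul(-56, Add(23, -2)) = Mul(-56, 21) = -1176)
Mul(h, Mul(Function('k')(Function('q')(5), 5), 5)) = Mul(-1176, Mul(Add(-11, Mul(-3, 5)), 5)) = Mul(-1176, Mul(Add(-11, -15), 5)) = Mul(-1176, Mul(-26, 5)) = Mul(-1176, -130) = 152880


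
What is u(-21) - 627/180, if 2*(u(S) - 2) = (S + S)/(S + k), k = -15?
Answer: -9/10 ≈ -0.90000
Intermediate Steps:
u(S) = 2 + S/(-15 + S) (u(S) = 2 + ((S + S)/(S - 15))/2 = 2 + ((2*S)/(-15 + S))/2 = 2 + (2*S/(-15 + S))/2 = 2 + S/(-15 + S))
u(-21) - 627/180 = 3*(-10 - 21)/(-15 - 21) - 627/180 = 3*(-31)/(-36) - 627/180 = 3*(-1/36)*(-31) - 3*209/180 = 31/12 - 209/60 = -9/10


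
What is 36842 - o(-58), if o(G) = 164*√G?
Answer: 36842 - 164*I*√58 ≈ 36842.0 - 1249.0*I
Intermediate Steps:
36842 - o(-58) = 36842 - 164*√(-58) = 36842 - 164*I*√58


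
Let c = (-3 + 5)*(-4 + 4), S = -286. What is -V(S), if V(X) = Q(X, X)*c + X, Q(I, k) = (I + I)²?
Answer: 286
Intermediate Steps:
c = 0 (c = 2*0 = 0)
Q(I, k) = 4*I² (Q(I, k) = (2*I)² = 4*I²)
V(X) = X (V(X) = (4*X²)*0 + X = 0 + X = X)
-V(S) = -1*(-286) = 286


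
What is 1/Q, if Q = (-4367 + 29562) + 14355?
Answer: 1/39550 ≈ 2.5284e-5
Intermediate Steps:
Q = 39550 (Q = 25195 + 14355 = 39550)
1/Q = 1/39550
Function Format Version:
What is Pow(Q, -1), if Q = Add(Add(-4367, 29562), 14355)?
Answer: Rational(1, 39550) ≈ 2.5284e-5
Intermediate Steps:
Q = 39550 (Q = Add(25195, 14355) = 39550)
Pow(Q, -1) = Pow(39550, -1) = Rational(1, 39550)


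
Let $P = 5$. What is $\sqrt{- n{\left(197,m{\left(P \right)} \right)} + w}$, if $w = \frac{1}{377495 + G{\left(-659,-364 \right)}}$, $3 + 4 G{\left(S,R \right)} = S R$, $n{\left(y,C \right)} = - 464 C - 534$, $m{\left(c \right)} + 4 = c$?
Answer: $\frac{\sqrt{3055861557565194}}{1749853} \approx 31.591$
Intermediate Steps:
$m{\left(c \right)} = -4 + c$
$n{\left(y,C \right)} = -534 - 464 C$
$G{\left(S,R \right)} = - \frac{3}{4} + \frac{R S}{4}$ ($G{\left(S,R \right)} = - \frac{3}{4} + \frac{S R}{4} = - \frac{3}{4} + \frac{R S}{4}$)
$w = \frac{4}{1749853}$ ($w = \frac{1}{377495 - \left(\frac{3}{4} + 91 \left(-659\right)\right)} = \frac{1}{377495 + \left(- \frac{3}{4} + 59969\right)} = \frac{1}{377495 + \frac{239873}{4}} = \frac{1}{\frac{1749853}{4}} = \frac{4}{1749853} \approx 2.2859 \cdot 10^{-6}$)
$\sqrt{- n{\left(197,m{\left(P \right)} \right)} + w} = \sqrt{- (-534 - 464 \left(-4 + 5\right)) + \frac{4}{1749853}} = \sqrt{- (-534 - 464) + \frac{4}{1749853}} = \sqrt{\left(-1\right) \left(-998\right) + \frac{4}{1749853}} = \sqrt{998 + \frac{4}{1749853}} = \sqrt{\frac{1746353298}{1749853}} = \frac{\sqrt{3055861557565194}}{1749853}$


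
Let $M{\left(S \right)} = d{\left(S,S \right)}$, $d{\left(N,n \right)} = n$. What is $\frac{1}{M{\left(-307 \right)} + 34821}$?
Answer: $\frac{1}{34514} \approx 2.8974 \cdot 10^{-5}$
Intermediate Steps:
$M{\left(S \right)} = S$
$\frac{1}{M{\left(-307 \right)} + 34821} = \frac{1}{-307 + 34821} = \frac{1}{34514}$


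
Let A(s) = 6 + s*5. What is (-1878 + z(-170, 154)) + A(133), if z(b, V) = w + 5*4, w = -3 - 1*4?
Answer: -1194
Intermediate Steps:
w = -7 (w = -3 - 4 = -7)
z(b, V) = 13 (z(b, V) = -7 + 5*4 = -7 + 20 = 13)
A(s) = 6 + 5*s
(-1878 + z(-170, 154)) + A(133) = (-1878 + 13) + (6 + 5*133) = -1865 + (6 + 665) = -1865 + 671 = -1194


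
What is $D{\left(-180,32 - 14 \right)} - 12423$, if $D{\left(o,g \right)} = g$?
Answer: $-12405$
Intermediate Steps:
$D{\left(-180,32 - 14 \right)} - 12423 = \left(32 - 14\right) - 12423 = 18 - 12423 = -12405$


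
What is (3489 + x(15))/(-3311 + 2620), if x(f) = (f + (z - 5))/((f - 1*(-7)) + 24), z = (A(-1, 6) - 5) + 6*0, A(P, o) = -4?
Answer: -160495/31786 ≈ -5.0492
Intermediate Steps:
z = -9 (z = (-4 - 5) + 6*0 = -9 + 0 = -9)
x(f) = (-14 + f)/(31 + f) (x(f) = (f + (-9 - 5))/((f - 1*(-7)) + 24) = (f - 14)/((f + 7) + 24) = (-14 + f)/((7 + f) + 24) = (-14 + f)/(31 + f))
(3489 + x(15))/(-3311 + 2620) = (3489 + (-14 + 15)/(31 + 15))/(-3311 + 2620) = (3489 + 1/46)/(-691) = (3489 + (1/46)*1)*(-1/691) = (3489 + 1/46)*(-1/691) = (160495/46)*(-1/691) = -160495/31786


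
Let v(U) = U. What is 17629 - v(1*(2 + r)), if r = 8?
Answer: 17619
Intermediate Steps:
17629 - v(1*(2 + r)) = 17629 - (2 + 8) = 17629 - 10 = 17619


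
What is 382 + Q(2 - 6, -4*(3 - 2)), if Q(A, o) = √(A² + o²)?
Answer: 382 + 4*√2 ≈ 387.66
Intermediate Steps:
382 + Q(2 - 6, -4*(3 - 2)) = 382 + √((2 - 6)² + (-4*(3 - 2))²) = 382 + √((-4)² + (-4*1)²) = 382 + √(16 + (-4)²) = 382 + √(16 + 16) = 382 + √32 = 382 + 4*√2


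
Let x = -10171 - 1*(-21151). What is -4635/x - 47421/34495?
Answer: -15123709/8416780 ≈ -1.7969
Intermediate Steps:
x = 10980 (x = -10171 + 21151 = 10980)
-4635/x - 47421/34495 = -4635/10980 - 47421/34495 = -4635*1/10980 - 47421*1/34495 = -103/244 - 47421/34495 = -15123709/8416780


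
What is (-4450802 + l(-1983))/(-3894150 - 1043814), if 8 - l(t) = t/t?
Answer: 4450795/4937964 ≈ 0.90134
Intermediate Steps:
l(t) = 7 (l(t) = 8 - t/t = 8 - 1*1 = 8 - 1 = 7)
(-4450802 + l(-1983))/(-3894150 - 1043814) = (-4450802 + 7)/(-3894150 - 1043814) = -4450795/(-4937964) = -4450795*(-1/4937964) = 4450795/4937964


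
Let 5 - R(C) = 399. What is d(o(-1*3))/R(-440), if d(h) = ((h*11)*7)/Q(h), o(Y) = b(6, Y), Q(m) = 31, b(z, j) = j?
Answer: 231/12214 ≈ 0.018913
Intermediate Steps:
R(C) = -394 (R(C) = 5 - 1*399 = 5 - 399 = -394)
o(Y) = Y
d(h) = 77*h/31 (d(h) = ((h*11)*7)/31 = ((11*h)*7)*(1/31) = (77*h)*(1/31) = 77*h/31)
d(o(-1*3))/R(-440) = (77*(-1*3)/31)/(-394) = ((77/31)*(-3))*(-1/394) = -231/31*(-1/394) = 231/12214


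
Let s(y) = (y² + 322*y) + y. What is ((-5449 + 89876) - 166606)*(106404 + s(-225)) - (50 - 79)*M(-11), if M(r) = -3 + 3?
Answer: -6932127366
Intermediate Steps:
M(r) = 0
s(y) = y² + 323*y
((-5449 + 89876) - 166606)*(106404 + s(-225)) - (50 - 79)*M(-11) = ((-5449 + 89876) - 166606)*(106404 - 225*(323 - 225)) - (50 - 79)*0 = (84427 - 166606)*(106404 - 225*98) - (-29)*0 = -82179*(106404 - 22050) - 1*0 = -82179*84354 + 0 = -6932127366 + 0 = -6932127366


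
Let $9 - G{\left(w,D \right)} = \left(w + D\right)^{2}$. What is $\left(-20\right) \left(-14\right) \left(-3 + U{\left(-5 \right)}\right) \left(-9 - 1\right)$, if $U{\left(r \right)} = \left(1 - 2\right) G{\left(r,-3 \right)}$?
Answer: $-145600$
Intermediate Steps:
$G{\left(w,D \right)} = 9 - \left(D + w\right)^{2}$ ($G{\left(w,D \right)} = 9 - \left(w + D\right)^{2} = 9 - \left(D + w\right)^{2}$)
$U{\left(r \right)} = -9 + \left(-3 + r\right)^{2}$ ($U{\left(r \right)} = \left(1 - 2\right) \left(9 - \left(-3 + r\right)^{2}\right) = - (9 - \left(-3 + r\right)^{2}) = -9 + \left(-3 + r\right)^{2}$)
$\left(-20\right) \left(-14\right) \left(-3 + U{\left(-5 \right)}\right) \left(-9 - 1\right) = \left(-20\right) \left(-14\right) \left(-3 - 5 \left(-6 - 5\right)\right) \left(-9 - 1\right) = 280 \left(-3 - -55\right) \left(-10\right) = 280 \left(-3 + 55\right) \left(-10\right) = 280 \cdot 52 \left(-10\right) = 280 \left(-520\right) = -145600$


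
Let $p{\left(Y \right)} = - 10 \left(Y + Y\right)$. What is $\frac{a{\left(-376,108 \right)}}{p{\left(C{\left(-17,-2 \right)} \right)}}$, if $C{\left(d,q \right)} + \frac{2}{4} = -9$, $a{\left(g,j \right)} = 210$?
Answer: $\frac{21}{19} \approx 1.1053$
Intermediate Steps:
$C{\left(d,q \right)} = - \frac{19}{2}$ ($C{\left(d,q \right)} = - \frac{1}{2} - 9 = - \frac{19}{2}$)
$p{\left(Y \right)} = - 20 Y$ ($p{\left(Y \right)} = - 10 \cdot 2 Y = - 20 Y$)
$\frac{a{\left(-376,108 \right)}}{p{\left(C{\left(-17,-2 \right)} \right)}} = \frac{210}{\left(-20\right) \left(- \frac{19}{2}\right)} = \frac{210}{190} = 210 \cdot \frac{1}{190} = \frac{21}{19}$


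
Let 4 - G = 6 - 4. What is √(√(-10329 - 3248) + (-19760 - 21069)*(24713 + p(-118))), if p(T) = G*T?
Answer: √(-999371433 + I*√13577) ≈ 0.e-3 + 31613.0*I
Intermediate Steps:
G = 2 (G = 4 - (6 - 4) = 4 - 1*2 = 4 - 2 = 2)
p(T) = 2*T
√(√(-10329 - 3248) + (-19760 - 21069)*(24713 + p(-118))) = √(√(-10329 - 3248) + (-19760 - 21069)*(24713 + 2*(-118))) = √(√(-13577) - 40829*(24713 - 236)) = √(I*√13577 - 40829*24477) = √(I*√13577 - 999371433) = √(-999371433 + I*√13577)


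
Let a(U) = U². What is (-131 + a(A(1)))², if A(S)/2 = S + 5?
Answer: 169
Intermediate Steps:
A(S) = 10 + 2*S (A(S) = 2*(S + 5) = 2*(5 + S) = 10 + 2*S)
(-131 + a(A(1)))² = (-131 + (10 + 2*1)²)² = (-131 + (10 + 2)²)² = (-131 + 12²)² = (-131 + 144)² = 13² = 169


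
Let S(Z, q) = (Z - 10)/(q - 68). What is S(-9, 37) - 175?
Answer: -5406/31 ≈ -174.39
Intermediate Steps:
S(Z, q) = (-10 + Z)/(-68 + q)
S(-9, 37) - 175 = (-10 - 9)/(-68 + 37) - 175 = -19/(-31) - 175 = -1/31*(-19) - 175 = 19/31 - 175 = -5406/31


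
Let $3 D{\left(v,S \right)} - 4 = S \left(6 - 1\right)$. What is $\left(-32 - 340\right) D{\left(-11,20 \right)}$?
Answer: $-12896$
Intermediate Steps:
$D{\left(v,S \right)} = \frac{4}{3} + \frac{5 S}{3}$ ($D{\left(v,S \right)} = \frac{4}{3} + \frac{S \left(6 - 1\right)}{3} = \frac{4}{3} + \frac{S 5}{3} = \frac{4}{3} + \frac{5 S}{3}$)
$\left(-32 - 340\right) D{\left(-11,20 \right)} = \left(-32 - 340\right) \left(\frac{4}{3} + \frac{5}{3} \cdot 20\right) = - 372 \left(\frac{4}{3} + \frac{100}{3}\right) = \left(-372\right) \frac{104}{3} = -12896$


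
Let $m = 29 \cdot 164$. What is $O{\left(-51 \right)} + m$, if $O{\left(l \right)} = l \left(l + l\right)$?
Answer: $9958$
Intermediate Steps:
$O{\left(l \right)} = 2 l^{2}$ ($O{\left(l \right)} = l 2 l = 2 l^{2}$)
$m = 4756$
$O{\left(-51 \right)} + m = 2 \left(-51\right)^{2} + 4756 = 2 \cdot 2601 + 4756 = 5202 + 4756 = 9958$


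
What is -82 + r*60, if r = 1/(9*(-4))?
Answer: -251/3 ≈ -83.667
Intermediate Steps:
r = -1/36 (r = 1/(-36) = -1/36 ≈ -0.027778)
-82 + r*60 = -82 - 1/36*60 = -82 - 5/3 = -251/3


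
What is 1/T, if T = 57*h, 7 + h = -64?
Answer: -1/4047 ≈ -0.00024710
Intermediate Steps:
h = -71 (h = -7 - 64 = -71)
T = -4047 (T = 57*(-71) = -4047)
1/T = 1/(-4047) = -1/4047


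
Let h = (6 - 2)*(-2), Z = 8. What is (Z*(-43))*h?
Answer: 2752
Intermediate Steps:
h = -8 (h = 4*(-2) = -8)
(Z*(-43))*h = (8*(-43))*(-8) = -344*(-8) = 2752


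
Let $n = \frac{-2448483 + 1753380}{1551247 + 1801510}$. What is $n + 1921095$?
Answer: $\frac{6440964013812}{3352757} \approx 1.9211 \cdot 10^{6}$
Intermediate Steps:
$n = - \frac{695103}{3352757} \approx -0.20732$
$n + 1921095 = - \frac{695103}{3352757} + 1921095 = \frac{6440964013812}{3352757}$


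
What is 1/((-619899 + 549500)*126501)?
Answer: -1/8905543899 ≈ -1.1229e-10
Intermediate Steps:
1/((-619899 + 549500)*126501) = (1/126501)/(-70399) = -1/70399*1/126501 = -1/8905543899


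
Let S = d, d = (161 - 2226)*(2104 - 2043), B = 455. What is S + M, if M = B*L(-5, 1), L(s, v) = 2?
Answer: -125055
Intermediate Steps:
M = 910 (M = 455*2 = 910)
d = -125965 (d = -2065*61 = -125965)
S = -125965
S + M = -125965 + 910 = -125055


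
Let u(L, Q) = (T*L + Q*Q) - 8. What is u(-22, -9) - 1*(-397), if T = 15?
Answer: 140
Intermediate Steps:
u(L, Q) = -8 + Q² + 15*L (u(L, Q) = (15*L + Q*Q) - 8 = (15*L + Q²) - 8 = (Q² + 15*L) - 8 = -8 + Q² + 15*L)
u(-22, -9) - 1*(-397) = (-8 + (-9)² + 15*(-22)) - 1*(-397) = (-8 + 81 - 330) + 397 = -257 + 397 = 140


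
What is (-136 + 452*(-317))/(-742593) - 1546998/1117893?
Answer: -329487223918/276713172183 ≈ -1.1907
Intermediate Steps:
(-136 + 452*(-317))/(-742593) - 1546998/1117893 = (-136 - 143284)*(-1/742593) - 1546998*1/1117893 = -143420*(-1/742593) - 515666/372631 = 143420/742593 - 515666/372631 = -329487223918/276713172183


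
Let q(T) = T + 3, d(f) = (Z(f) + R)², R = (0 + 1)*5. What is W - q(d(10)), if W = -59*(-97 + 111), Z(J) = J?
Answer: -1054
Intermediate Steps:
R = 5 (R = 1*5 = 5)
d(f) = (5 + f)² (d(f) = (f + 5)² = (5 + f)²)
q(T) = 3 + T
W = -826 (W = -59*14 = -826)
W - q(d(10)) = -826 - (3 + (5 + 10)²) = -826 - (3 + 15²) = -826 - (3 + 225) = -826 - 1*228 = -826 - 228 = -1054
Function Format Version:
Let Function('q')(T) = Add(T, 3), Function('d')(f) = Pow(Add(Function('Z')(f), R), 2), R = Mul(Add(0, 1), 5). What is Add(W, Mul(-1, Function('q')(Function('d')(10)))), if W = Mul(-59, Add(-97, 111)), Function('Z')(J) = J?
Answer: -1054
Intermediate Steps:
R = 5 (R = Mul(1, 5) = 5)
Function('d')(f) = Pow(Add(5, f), 2) (Function('d')(f) = Pow(Add(f, 5), 2) = Pow(Add(5, f), 2))
Function('q')(T) = Add(3, T)
W = -826 (W = Mul(-59, 14) = -826)
Add(W, Mul(-1, Function('q')(Function('d')(10)))) = Add(-826, Mul(-1, Add(3, Pow(Add(5, 10), 2)))) = Add(-826, Mul(-1, Add(3, Pow(15, 2)))) = Add(-826, Mul(-1, Add(3, 225))) = Add(-826, Mul(-1, 228)) = Add(-826, -228) = -1054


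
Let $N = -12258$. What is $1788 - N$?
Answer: $14046$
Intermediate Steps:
$1788 - N = 1788 - -12258 = 1788 + 12258 = 14046$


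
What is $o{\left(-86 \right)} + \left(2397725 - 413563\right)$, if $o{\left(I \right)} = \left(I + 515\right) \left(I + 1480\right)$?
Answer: $2582188$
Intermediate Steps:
$o{\left(I \right)} = \left(515 + I\right) \left(1480 + I\right)$
$o{\left(-86 \right)} + \left(2397725 - 413563\right) = \left(762200 + \left(-86\right)^{2} + 1995 \left(-86\right)\right) + \left(2397725 - 413563\right) = \left(762200 + 7396 - 171570\right) + \left(2397725 - 413563\right) = 598026 + 1984162 = 2582188$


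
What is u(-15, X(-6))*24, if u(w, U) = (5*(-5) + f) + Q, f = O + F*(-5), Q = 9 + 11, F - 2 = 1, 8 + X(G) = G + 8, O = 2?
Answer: -432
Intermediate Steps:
X(G) = G (X(G) = -8 + (G + 8) = -8 + (8 + G) = G)
F = 3 (F = 2 + 1 = 3)
Q = 20
f = -13 (f = 2 + 3*(-5) = 2 - 15 = -13)
u(w, U) = -18 (u(w, U) = (5*(-5) - 13) + 20 = (-25 - 13) + 20 = -38 + 20 = -18)
u(-15, X(-6))*24 = -18*24 = -432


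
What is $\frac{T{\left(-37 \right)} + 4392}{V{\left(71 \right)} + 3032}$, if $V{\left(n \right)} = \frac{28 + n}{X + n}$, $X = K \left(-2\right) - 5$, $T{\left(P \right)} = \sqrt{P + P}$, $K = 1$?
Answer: $\frac{281088}{194147} + \frac{64 i \sqrt{74}}{194147} \approx 1.4478 + 0.0028357 i$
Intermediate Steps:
$T{\left(P \right)} = \sqrt{2} \sqrt{P}$ ($T{\left(P \right)} = \sqrt{2 P} = \sqrt{2} \sqrt{P}$)
$X = -7$ ($X = 1 \left(-2\right) - 5 = -2 - 5 = -7$)
$V{\left(n \right)} = \frac{28 + n}{-7 + n}$
$\frac{T{\left(-37 \right)} + 4392}{V{\left(71 \right)} + 3032} = \frac{\sqrt{2} \sqrt{-37} + 4392}{\frac{28 + 71}{-7 + 71} + 3032} = \frac{\sqrt{2} i \sqrt{37} + 4392}{\frac{1}{64} \cdot 99 + 3032} = \frac{i \sqrt{74} + 4392}{\frac{1}{64} \cdot 99 + 3032} = \frac{4392 + i \sqrt{74}}{\frac{99}{64} + 3032} = \frac{4392 + i \sqrt{74}}{\frac{194147}{64}} = \left(4392 + i \sqrt{74}\right) \frac{64}{194147} = \frac{281088}{194147} + \frac{64 i \sqrt{74}}{194147}$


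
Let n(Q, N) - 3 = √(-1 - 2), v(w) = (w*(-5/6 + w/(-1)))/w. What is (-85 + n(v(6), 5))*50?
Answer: -4100 + 50*I*√3 ≈ -4100.0 + 86.603*I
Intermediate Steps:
v(w) = -⅚ - w (v(w) = (w*(-5*⅙ + w*(-1)))/w = (w*(-⅚ - w))/w = -⅚ - w)
n(Q, N) = 3 + I*√3 (n(Q, N) = 3 + √(-1 - 2) = 3 + √(-3) = 3 + I*√3)
(-85 + n(v(6), 5))*50 = (-85 + (3 + I*√3))*50 = (-82 + I*√3)*50 = -4100 + 50*I*√3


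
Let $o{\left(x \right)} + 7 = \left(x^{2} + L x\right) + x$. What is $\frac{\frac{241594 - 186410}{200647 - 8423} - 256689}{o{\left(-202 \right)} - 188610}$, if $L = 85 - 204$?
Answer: $\frac{440551171}{212779954} \approx 2.0705$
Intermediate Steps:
$L = -119$
$o{\left(x \right)} = -7 + x^{2} - 118 x$ ($o{\left(x \right)} = -7 + \left(\left(x^{2} - 119 x\right) + x\right) = -7 + \left(x^{2} - 118 x\right) = -7 + x^{2} - 118 x$)
$\frac{\frac{241594 - 186410}{200647 - 8423} - 256689}{o{\left(-202 \right)} - 188610} = \frac{\frac{241594 - 186410}{200647 - 8423} - 256689}{\left(-7 + \left(-202\right)^{2} - -23836\right) - 188610} = \frac{\frac{55184}{192224} - 256689}{\left(-7 + 40804 + 23836\right) - 188610} = \frac{55184 \cdot \frac{1}{192224} - 256689}{64633 - 188610} = \frac{\frac{3449}{12014} - 256689}{-123977} = \left(- \frac{3083858197}{12014}\right) \left(- \frac{1}{123977}\right) = \frac{440551171}{212779954}$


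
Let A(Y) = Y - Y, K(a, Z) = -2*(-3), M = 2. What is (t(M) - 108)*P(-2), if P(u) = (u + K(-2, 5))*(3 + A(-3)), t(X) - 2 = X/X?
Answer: -1260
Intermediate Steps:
K(a, Z) = 6
t(X) = 3 (t(X) = 2 + X/X = 2 + 1 = 3)
A(Y) = 0
P(u) = 18 + 3*u (P(u) = (u + 6)*(3 + 0) = (6 + u)*3 = 18 + 3*u)
(t(M) - 108)*P(-2) = (3 - 108)*(18 + 3*(-2)) = -105*(18 - 6) = -105*12 = -1260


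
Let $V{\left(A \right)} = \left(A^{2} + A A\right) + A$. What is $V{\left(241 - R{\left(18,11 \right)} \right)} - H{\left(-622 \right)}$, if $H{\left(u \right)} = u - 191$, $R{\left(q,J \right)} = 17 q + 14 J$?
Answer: $96516$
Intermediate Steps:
$R{\left(q,J \right)} = 14 J + 17 q$
$V{\left(A \right)} = A + 2 A^{2}$ ($V{\left(A \right)} = \left(A^{2} + A^{2}\right) + A = 2 A^{2} + A = A + 2 A^{2}$)
$H{\left(u \right)} = -191 + u$
$V{\left(241 - R{\left(18,11 \right)} \right)} - H{\left(-622 \right)} = \left(241 - \left(14 \cdot 11 + 17 \cdot 18\right)\right) \left(1 + 2 \left(241 - \left(14 \cdot 11 + 17 \cdot 18\right)\right)\right) - \left(-191 - 622\right) = \left(241 - \left(154 + 306\right)\right) \left(1 + 2 \left(241 - \left(154 + 306\right)\right)\right) - -813 = \left(241 - 460\right) \left(1 + 2 \left(241 - 460\right)\right) + 813 = - 219 \left(1 + 2 \left(-219\right)\right) + 813 = - 219 \left(1 - 438\right) + 813 = \left(-219\right) \left(-437\right) + 813 = 95703 + 813 = 96516$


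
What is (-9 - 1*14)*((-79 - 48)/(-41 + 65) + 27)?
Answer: -11983/24 ≈ -499.29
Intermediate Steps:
(-9 - 1*14)*((-79 - 48)/(-41 + 65) + 27) = (-9 - 14)*(-127/24 + 27) = -23*(-127*1/24 + 27) = -23*(-127/24 + 27) = -23*521/24 = -11983/24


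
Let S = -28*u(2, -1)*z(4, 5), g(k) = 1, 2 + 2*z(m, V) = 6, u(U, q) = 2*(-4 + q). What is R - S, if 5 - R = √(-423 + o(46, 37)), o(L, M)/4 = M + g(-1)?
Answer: -555 - I*√271 ≈ -555.0 - 16.462*I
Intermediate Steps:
u(U, q) = -8 + 2*q
z(m, V) = 2 (z(m, V) = -1 + (½)*6 = -1 + 3 = 2)
o(L, M) = 4 + 4*M (o(L, M) = 4*(M + 1) = 4*(1 + M) = 4 + 4*M)
S = 560 (S = -28*(-8 + 2*(-1))*2 = -28*(-8 - 2)*2 = -(-280)*2 = -28*(-20) = 560)
R = 5 - I*√271 (R = 5 - √(-423 + (4 + 4*37)) = 5 - √(-423 + (4 + 148)) = 5 - √(-423 + 152) = 5 - √(-271) = 5 - I*√271 ≈ 5.0 - 16.462*I)
R - S = (5 - I*√271) - 1*560 = (5 - I*√271) - 560 = -555 - I*√271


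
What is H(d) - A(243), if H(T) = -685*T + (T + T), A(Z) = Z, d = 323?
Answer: -220852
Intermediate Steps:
H(T) = -683*T (H(T) = -685*T + 2*T = -683*T)
H(d) - A(243) = -683*323 - 1*243 = -220609 - 243 = -220852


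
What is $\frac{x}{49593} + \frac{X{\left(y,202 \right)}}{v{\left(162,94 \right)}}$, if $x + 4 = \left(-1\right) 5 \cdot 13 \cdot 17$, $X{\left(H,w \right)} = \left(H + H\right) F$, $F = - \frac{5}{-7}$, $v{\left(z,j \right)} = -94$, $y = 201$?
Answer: $- \frac{50205826}{16316097} \approx -3.0771$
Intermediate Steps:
$F = \frac{5}{7}$ ($F = \left(-5\right) \left(- \frac{1}{7}\right) = \frac{5}{7} \approx 0.71429$)
$X{\left(H,w \right)} = \frac{10 H}{7}$ ($X{\left(H,w \right)} = \left(H + H\right) \frac{5}{7} = 2 H \frac{5}{7} = \frac{10 H}{7}$)
$x = -1109$ ($x = -4 + \left(-1\right) 5 \cdot 13 \cdot 17 = -4 + \left(-5\right) 13 \cdot 17 = -4 - 1105 = -1109$)
$\frac{x}{49593} + \frac{X{\left(y,202 \right)}}{v{\left(162,94 \right)}} = - \frac{1109}{49593} + \frac{\frac{10}{7} \cdot 201}{-94} = \left(-1109\right) \frac{1}{49593} + \frac{2010}{7} \left(- \frac{1}{94}\right) = - \frac{1109}{49593} - \frac{1005}{329} = - \frac{50205826}{16316097}$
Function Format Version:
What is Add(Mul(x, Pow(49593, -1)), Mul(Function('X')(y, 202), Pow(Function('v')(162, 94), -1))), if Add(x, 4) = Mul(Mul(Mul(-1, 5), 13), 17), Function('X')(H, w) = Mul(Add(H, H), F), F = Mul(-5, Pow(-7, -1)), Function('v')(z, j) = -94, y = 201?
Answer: Rational(-50205826, 16316097) ≈ -3.0771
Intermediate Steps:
F = Rational(5, 7) (F = Mul(-5, Rational(-1, 7)) = Rational(5, 7) ≈ 0.71429)
Function('X')(H, w) = Mul(Rational(10, 7), H) (Function('X')(H, w) = Mul(Add(H, H), Rational(5, 7)) = Mul(Mul(2, H), Rational(5, 7)) = Mul(Rational(10, 7), H))
x = -1109 (x = Add(-4, Mul(Mul(Mul(-1, 5), 13), 17)) = Add(-4, Mul(Mul(-5, 13), 17)) = Add(-4, Mul(-65, 17)) = Add(-4, -1105) = -1109)
Add(Mul(x, Pow(49593, -1)), Mul(Function('X')(y, 202), Pow(Function('v')(162, 94), -1))) = Add(Mul(-1109, Pow(49593, -1)), Mul(Mul(Rational(10, 7), 201), Pow(-94, -1))) = Add(Mul(-1109, Rational(1, 49593)), Mul(Rational(2010, 7), Rational(-1, 94))) = Add(Rational(-1109, 49593), Rational(-1005, 329)) = Rational(-50205826, 16316097)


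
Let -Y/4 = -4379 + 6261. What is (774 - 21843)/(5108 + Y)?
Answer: 21069/2420 ≈ 8.7062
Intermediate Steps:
Y = -7528 (Y = -4*(-4379 + 6261) = -4*1882 = -7528)
(774 - 21843)/(5108 + Y) = (774 - 21843)/(5108 - 7528) = -21069/(-2420) = -21069*(-1/2420) = 21069/2420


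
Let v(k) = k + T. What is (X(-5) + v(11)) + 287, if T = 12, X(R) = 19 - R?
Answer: 334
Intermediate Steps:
v(k) = 12 + k (v(k) = k + 12 = 12 + k)
(X(-5) + v(11)) + 287 = ((19 - 1*(-5)) + (12 + 11)) + 287 = ((19 + 5) + 23) + 287 = (24 + 23) + 287 = 47 + 287 = 334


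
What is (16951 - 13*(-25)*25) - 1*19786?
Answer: 5290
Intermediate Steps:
(16951 - 13*(-25)*25) - 1*19786 = (16951 - (-325)*25) - 19786 = (16951 - 1*(-8125)) - 19786 = (16951 + 8125) - 19786 = 25076 - 19786 = 5290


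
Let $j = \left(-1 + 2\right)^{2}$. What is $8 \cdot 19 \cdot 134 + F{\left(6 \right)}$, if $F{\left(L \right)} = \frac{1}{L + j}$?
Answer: $\frac{142577}{7} \approx 20368.0$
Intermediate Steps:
$j = 1$ ($j = 1^{2} = 1$)
$F{\left(L \right)} = \frac{1}{1 + L}$ ($F{\left(L \right)} = \frac{1}{L + 1} = \frac{1}{1 + L}$)
$8 \cdot 19 \cdot 134 + F{\left(6 \right)} = 8 \cdot 19 \cdot 134 + \frac{1}{1 + 6} = 152 \cdot 134 + \frac{1}{7} = 20368 + \frac{1}{7} = \frac{142577}{7}$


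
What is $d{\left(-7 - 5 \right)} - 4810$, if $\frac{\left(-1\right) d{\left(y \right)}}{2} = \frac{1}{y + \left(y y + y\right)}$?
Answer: $- \frac{288601}{60} \approx -4810.0$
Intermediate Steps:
$d{\left(y \right)} = - \frac{2}{y^{2} + 2 y}$ ($d{\left(y \right)} = - \frac{2}{y + \left(y y + y\right)} = - \frac{2}{y + \left(y^{2} + y\right)} = - \frac{2}{y + \left(y + y^{2}\right)} = - \frac{2}{y^{2} + 2 y}$)
$d{\left(-7 - 5 \right)} - 4810 = - \frac{2}{\left(-7 - 5\right) \left(2 - 12\right)} - 4810 = - \frac{2}{\left(-12\right) \left(2 - 12\right)} - 4810 = \left(-2\right) \left(- \frac{1}{12}\right) \frac{1}{-10} - 4810 = \left(-2\right) \left(- \frac{1}{12}\right) \left(- \frac{1}{10}\right) - 4810 = - \frac{1}{60} - 4810 = - \frac{288601}{60}$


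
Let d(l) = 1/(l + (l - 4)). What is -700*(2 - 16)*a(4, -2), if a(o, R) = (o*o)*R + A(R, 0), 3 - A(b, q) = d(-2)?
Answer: -282975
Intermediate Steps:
d(l) = 1/(-4 + 2*l) (d(l) = 1/(l + (-4 + l)) = 1/(-4 + 2*l))
A(b, q) = 25/8 (A(b, q) = 3 - 1/(2*(-2 - 2)) = 3 - 1/(2*(-4)) = 3 - (-1)/(2*4) = 3 - 1*(-1/8) = 3 + 1/8 = 25/8)
a(o, R) = 25/8 + R*o**2 (a(o, R) = (o*o)*R + 25/8 = o**2*R + 25/8 = R*o**2 + 25/8 = 25/8 + R*o**2)
-700*(2 - 16)*a(4, -2) = -700*(2 - 16)*(25/8 - 2*4**2) = -(-9800)*(25/8 - 2*16) = -(-9800)*(25/8 - 32) = -(-9800)*(-231)/8 = -700*1617/4 = -282975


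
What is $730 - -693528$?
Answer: $694258$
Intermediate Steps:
$730 - -693528 = 730 + 693528 = 694258$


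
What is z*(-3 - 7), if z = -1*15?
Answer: 150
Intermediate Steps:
z = -15
z*(-3 - 7) = -15*(-3 - 7) = -15*(-10) = 150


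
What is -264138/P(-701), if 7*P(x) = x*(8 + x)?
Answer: -88046/23133 ≈ -3.8061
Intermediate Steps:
P(x) = x*(8 + x)/7 (P(x) = (x*(8 + x))/7 = x*(8 + x)/7)
-264138/P(-701) = -264138*(-7/(701*(8 - 701))) = -264138/((1/7)*(-701)*(-693)) = -264138/69399 = -264138*1/69399 = -88046/23133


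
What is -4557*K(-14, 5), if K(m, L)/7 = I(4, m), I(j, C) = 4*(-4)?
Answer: 510384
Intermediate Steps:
I(j, C) = -16
K(m, L) = -112 (K(m, L) = 7*(-16) = -112)
-4557*K(-14, 5) = -4557*(-112) = 510384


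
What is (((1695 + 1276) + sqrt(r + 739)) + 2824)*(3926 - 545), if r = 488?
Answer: 19592895 + 3381*sqrt(1227) ≈ 1.9711e+7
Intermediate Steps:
(((1695 + 1276) + sqrt(r + 739)) + 2824)*(3926 - 545) = (((1695 + 1276) + sqrt(488 + 739)) + 2824)*(3926 - 545) = ((2971 + sqrt(1227)) + 2824)*3381 = (5795 + sqrt(1227))*3381 = 19592895 + 3381*sqrt(1227)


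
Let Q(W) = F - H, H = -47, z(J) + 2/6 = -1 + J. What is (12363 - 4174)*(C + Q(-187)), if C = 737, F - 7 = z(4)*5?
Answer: 19760057/3 ≈ 6.5867e+6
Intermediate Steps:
z(J) = -4/3 + J (z(J) = -1/3 + (-1 + J) = -4/3 + J)
F = 61/3 (F = 7 + (-4/3 + 4)*5 = 7 + (8/3)*5 = 7 + 40/3 = 61/3 ≈ 20.333)
Q(W) = 202/3 (Q(W) = 61/3 - 1*(-47) = 61/3 + 47 = 202/3)
(12363 - 4174)*(C + Q(-187)) = (12363 - 4174)*(737 + 202/3) = 8189*(2413/3) = 19760057/3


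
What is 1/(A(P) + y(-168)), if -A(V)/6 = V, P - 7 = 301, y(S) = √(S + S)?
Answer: -11/20330 - I*√21/853860 ≈ -0.00054107 - 5.3669e-6*I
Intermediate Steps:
y(S) = √2*√S (y(S) = √(2*S) = √2*√S)
P = 308 (P = 7 + 301 = 308)
A(V) = -6*V
1/(A(P) + y(-168)) = 1/(-6*308 + √2*√(-168)) = 1/(-1848 + √2*(2*I*√42)) = 1/(-1848 + 4*I*√21)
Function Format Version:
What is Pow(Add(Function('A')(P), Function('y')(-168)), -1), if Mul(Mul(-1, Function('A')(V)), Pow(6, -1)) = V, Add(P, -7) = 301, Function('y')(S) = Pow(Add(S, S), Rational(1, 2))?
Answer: Add(Rational(-11, 20330), Mul(Rational(-1, 853860), I, Pow(21, Rational(1, 2)))) ≈ Add(-0.00054107, Mul(-5.3669e-6, I))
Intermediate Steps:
Function('y')(S) = Mul(Pow(2, Rational(1, 2)), Pow(S, Rational(1, 2))) (Function('y')(S) = Pow(Mul(2, S), Rational(1, 2)) = Mul(Pow(2, Rational(1, 2)), Pow(S, Rational(1, 2))))
P = 308 (P = Add(7, 301) = 308)
Function('A')(V) = Mul(-6, V)
Pow(Add(Function('A')(P), Function('y')(-168)), -1) = Pow(Add(Mul(-6, 308), Mul(Pow(2, Rational(1, 2)), Pow(-168, Rational(1, 2)))), -1) = Pow(Add(-1848, Mul(Pow(2, Rational(1, 2)), Mul(2, I, Pow(42, Rational(1, 2))))), -1) = Pow(Add(-1848, Mul(4, I, Pow(21, Rational(1, 2)))), -1)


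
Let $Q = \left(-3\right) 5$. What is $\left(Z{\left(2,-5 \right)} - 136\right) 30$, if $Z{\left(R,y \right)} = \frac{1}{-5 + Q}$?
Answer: $- \frac{8163}{2} \approx -4081.5$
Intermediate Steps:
$Q = -15$
$Z{\left(R,y \right)} = - \frac{1}{20}$ ($Z{\left(R,y \right)} = \frac{1}{-5 - 15} = \frac{1}{-20} = - \frac{1}{20}$)
$\left(Z{\left(2,-5 \right)} - 136\right) 30 = \left(- \frac{1}{20} - 136\right) 30 = \left(- \frac{2721}{20}\right) 30 = - \frac{8163}{2}$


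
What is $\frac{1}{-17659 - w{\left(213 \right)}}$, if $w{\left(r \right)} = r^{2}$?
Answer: $- \frac{1}{63028} \approx -1.5866 \cdot 10^{-5}$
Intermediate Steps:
$\frac{1}{-17659 - w{\left(213 \right)}} = \frac{1}{-17659 - 213^{2}} = \frac{1}{-17659 - 45369} = \frac{1}{-63028} = - \frac{1}{63028}$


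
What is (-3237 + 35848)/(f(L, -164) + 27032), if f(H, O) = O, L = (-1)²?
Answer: 32611/26868 ≈ 1.2137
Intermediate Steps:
L = 1
(-3237 + 35848)/(f(L, -164) + 27032) = (-3237 + 35848)/(-164 + 27032) = 32611/26868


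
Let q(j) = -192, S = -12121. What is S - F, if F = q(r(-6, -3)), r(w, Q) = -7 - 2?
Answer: -11929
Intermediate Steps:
r(w, Q) = -9
F = -192
S - F = -12121 - 1*(-192) = -12121 + 192 = -11929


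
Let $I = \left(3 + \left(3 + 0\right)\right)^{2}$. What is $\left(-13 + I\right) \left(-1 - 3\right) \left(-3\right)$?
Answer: $276$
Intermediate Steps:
$I = 36$ ($I = \left(3 + 3\right)^{2} = 6^{2} = 36$)
$\left(-13 + I\right) \left(-1 - 3\right) \left(-3\right) = \left(-13 + 36\right) \left(-1 - 3\right) \left(-3\right) = 23 \left(\left(-4\right) \left(-3\right)\right) = 23 \cdot 12 = 276$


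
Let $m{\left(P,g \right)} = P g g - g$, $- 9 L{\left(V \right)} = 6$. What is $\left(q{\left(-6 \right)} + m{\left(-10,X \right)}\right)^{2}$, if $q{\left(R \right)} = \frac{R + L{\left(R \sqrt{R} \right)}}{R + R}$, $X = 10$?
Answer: $\frac{82537225}{81} \approx 1.019 \cdot 10^{6}$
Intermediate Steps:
$L{\left(V \right)} = - \frac{2}{3}$ ($L{\left(V \right)} = \left(- \frac{1}{9}\right) 6 = - \frac{2}{3}$)
$m{\left(P,g \right)} = - g + P g^{2}$ ($m{\left(P,g \right)} = P g^{2} - g = - g + P g^{2}$)
$q{\left(R \right)} = \frac{- \frac{2}{3} + R}{2 R}$ ($q{\left(R \right)} = \frac{R - \frac{2}{3}}{R + R} = \frac{- \frac{2}{3} + R}{2 R}$)
$\left(q{\left(-6 \right)} + m{\left(-10,X \right)}\right)^{2} = \left(\frac{-2 + 3 \left(-6\right)}{6 \left(-6\right)} + 10 \left(-1 - 100\right)\right)^{2} = \left(\frac{1}{6} \left(- \frac{1}{6}\right) \left(-2 - 18\right) + 10 \left(-1 - 100\right)\right)^{2} = \left(\frac{1}{6} \left(- \frac{1}{6}\right) \left(-20\right) + 10 \left(-101\right)\right)^{2} = \left(\frac{5}{9} - 1010\right)^{2} = \left(- \frac{9085}{9}\right)^{2} = \frac{82537225}{81}$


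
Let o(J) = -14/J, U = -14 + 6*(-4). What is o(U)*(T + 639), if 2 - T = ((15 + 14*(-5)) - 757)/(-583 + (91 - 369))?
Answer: 551089/2337 ≈ 235.81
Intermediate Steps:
T = 130/123 (T = 2 - ((15 + 14*(-5)) - 757)/(-583 + (91 - 369)) = 2 - ((15 - 70) - 757)/(-583 - 278) = 2 - (-55 - 757)/(-861) = 2 - (-812)*(-1)/861 = 2 - 1*116/123 = 2 - 116/123 = 130/123 ≈ 1.0569)
U = -38 (U = -14 - 24 = -38)
o(U)*(T + 639) = (-14/(-38))*(130/123 + 639) = -14*(-1/38)*(78727/123) = (7/19)*(78727/123) = 551089/2337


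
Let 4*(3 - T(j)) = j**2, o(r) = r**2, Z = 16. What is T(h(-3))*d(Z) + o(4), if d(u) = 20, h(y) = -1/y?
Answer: 679/9 ≈ 75.444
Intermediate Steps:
T(j) = 3 - j**2/4
T(h(-3))*d(Z) + o(4) = (3 - (-1/(-3))**2/4)*20 + 4**2 = (3 - (-1*(-1/3))**2/4)*20 + 16 = (3 - (1/3)**2/4)*20 + 16 = (3 - 1/4*1/9)*20 + 16 = (3 - 1/36)*20 + 16 = (107/36)*20 + 16 = 535/9 + 16 = 679/9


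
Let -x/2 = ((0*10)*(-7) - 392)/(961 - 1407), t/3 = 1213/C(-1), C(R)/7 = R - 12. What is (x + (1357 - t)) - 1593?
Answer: -4013323/20293 ≈ -197.77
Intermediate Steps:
C(R) = -84 + 7*R (C(R) = 7*(R - 12) = 7*(-12 + R) = -84 + 7*R)
t = -3639/91 (t = 3*(1213/(-84 + 7*(-1))) = 3*(1213/(-84 - 7)) = 3*(1213/(-91)) = 3*(1213*(-1/91)) = 3*(-1213/91) = -3639/91 ≈ -39.989)
x = -392/223 (x = -2*((0*10)*(-7) - 392)/(961 - 1407) = -2*(0*(-7) - 392)/(-446) = -2*(0 - 392)*(-1)/446 = -(-784)*(-1)/446 = -2*196/223 = -392/223 ≈ -1.7578)
(x + (1357 - t)) - 1593 = (-392/223 + (1357 - 1*(-3639/91))) - 1593 = (-392/223 + (1357 + 3639/91)) - 1593 = (-392/223 + 127126/91) - 1593 = 28313426/20293 - 1593 = -4013323/20293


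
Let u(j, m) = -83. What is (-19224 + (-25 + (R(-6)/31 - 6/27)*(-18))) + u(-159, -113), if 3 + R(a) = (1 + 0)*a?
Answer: -599006/31 ≈ -19323.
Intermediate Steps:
R(a) = -3 + a (R(a) = -3 + (1 + 0)*a = -3 + 1*a = -3 + a)
(-19224 + (-25 + (R(-6)/31 - 6/27)*(-18))) + u(-159, -113) = (-19224 + (-25 + ((-3 - 6)/31 - 6/27)*(-18))) - 83 = (-19224 + (-25 + (-9*1/31 - 6*1/27)*(-18))) - 83 = (-19224 + (-25 + (-9/31 - 2/9)*(-18))) - 83 = (-19224 + (-25 - 143/279*(-18))) - 83 = (-19224 + (-25 + 286/31)) - 83 = (-19224 - 489/31) - 83 = -596433/31 - 83 = -599006/31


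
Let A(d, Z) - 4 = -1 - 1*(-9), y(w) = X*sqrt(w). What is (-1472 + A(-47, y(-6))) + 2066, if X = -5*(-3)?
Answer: 606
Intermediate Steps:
X = 15
y(w) = 15*sqrt(w)
A(d, Z) = 12 (A(d, Z) = 4 + (-1 - 1*(-9)) = 4 + (-1 + 9) = 4 + 8 = 12)
(-1472 + A(-47, y(-6))) + 2066 = (-1472 + 12) + 2066 = -1460 + 2066 = 606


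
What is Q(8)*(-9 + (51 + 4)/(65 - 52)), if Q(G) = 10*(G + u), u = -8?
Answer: 0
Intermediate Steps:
Q(G) = -80 + 10*G (Q(G) = 10*(G - 8) = 10*(-8 + G) = -80 + 10*G)
Q(8)*(-9 + (51 + 4)/(65 - 52)) = (-80 + 10*8)*(-9 + (51 + 4)/(65 - 52)) = (-80 + 80)*(-9 + 55/13) = 0*(-9 + 55*(1/13)) = 0*(-9 + 55/13) = 0*(-62/13) = 0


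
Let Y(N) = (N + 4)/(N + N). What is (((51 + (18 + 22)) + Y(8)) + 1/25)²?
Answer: 84254041/10000 ≈ 8425.4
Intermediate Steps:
Y(N) = (4 + N)/(2*N) (Y(N) = (4 + N)/((2*N)) = (4 + N)*(1/(2*N)) = (4 + N)/(2*N))
(((51 + (18 + 22)) + Y(8)) + 1/25)² = (((51 + (18 + 22)) + (½)*(4 + 8)/8) + 1/25)² = (((51 + 40) + (½)*(⅛)*12) + 1/25)² = ((91 + ¾) + 1/25)² = (367/4 + 1/25)² = (9179/100)² = 84254041/10000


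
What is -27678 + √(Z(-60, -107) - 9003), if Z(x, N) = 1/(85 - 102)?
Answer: -27678 + 2*I*√650471/17 ≈ -27678.0 + 94.884*I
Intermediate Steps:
Z(x, N) = -1/17 (Z(x, N) = 1/(-17) = -1/17)
-27678 + √(Z(-60, -107) - 9003) = -27678 + √(-1/17 - 9003) = -27678 + √(-153052/17) = -27678 + 2*I*√650471/17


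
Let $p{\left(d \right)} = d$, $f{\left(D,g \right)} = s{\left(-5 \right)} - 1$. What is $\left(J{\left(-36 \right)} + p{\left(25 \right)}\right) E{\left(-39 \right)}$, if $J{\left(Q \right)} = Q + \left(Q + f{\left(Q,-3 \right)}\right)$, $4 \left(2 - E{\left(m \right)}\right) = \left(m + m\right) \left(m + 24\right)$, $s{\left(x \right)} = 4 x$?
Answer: $19754$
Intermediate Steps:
$f{\left(D,g \right)} = -21$ ($f{\left(D,g \right)} = 4 \left(-5\right) - 1 = -20 - 1 = -21$)
$E{\left(m \right)} = 2 - \frac{m \left(24 + m\right)}{2}$ ($E{\left(m \right)} = 2 - \frac{\left(m + m\right) \left(m + 24\right)}{4} = 2 - \frac{2 m \left(24 + m\right)}{4} = 2 - \frac{m \left(24 + m\right)}{2}$)
$J{\left(Q \right)} = -21 + 2 Q$ ($J{\left(Q \right)} = Q + \left(Q - 21\right) = Q + \left(-21 + Q\right) = -21 + 2 Q$)
$\left(J{\left(-36 \right)} + p{\left(25 \right)}\right) E{\left(-39 \right)} = \left(\left(-21 + 2 \left(-36\right)\right) + 25\right) \left(2 - -468 - \frac{\left(-39\right)^{2}}{2}\right) = \left(\left(-21 - 72\right) + 25\right) \left(2 + 468 - \frac{1521}{2}\right) = \left(-93 + 25\right) \left(2 + 468 - \frac{1521}{2}\right) = \left(-68\right) \left(- \frac{581}{2}\right) = 19754$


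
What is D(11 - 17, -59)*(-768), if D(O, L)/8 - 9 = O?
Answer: -18432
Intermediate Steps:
D(O, L) = 72 + 8*O
D(11 - 17, -59)*(-768) = (72 + 8*(11 - 17))*(-768) = (72 + 8*(-6))*(-768) = (72 - 48)*(-768) = 24*(-768) = -18432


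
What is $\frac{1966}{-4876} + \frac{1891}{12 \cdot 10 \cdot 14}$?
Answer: $\frac{1479409}{2047920} \approx 0.7224$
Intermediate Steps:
$\frac{1966}{-4876} + \frac{1891}{12 \cdot 10 \cdot 14} = 1966 \left(- \frac{1}{4876}\right) + \frac{1891}{120 \cdot 14} = - \frac{983}{2438} + \frac{1891}{1680} = \frac{1479409}{2047920}$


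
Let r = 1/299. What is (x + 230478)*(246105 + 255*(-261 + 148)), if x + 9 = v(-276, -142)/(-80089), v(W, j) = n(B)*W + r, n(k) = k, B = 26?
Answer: 1199213435605986780/23946611 ≈ 5.0079e+10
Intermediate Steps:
r = 1/299 ≈ 0.0033445
v(W, j) = 1/299 + 26*W (v(W, j) = 26*W + 1/299 = 1/299 + 26*W)
x = -213373876/23946611 (x = -9 + (1/299 + 26*(-276))/(-80089) = -9 + (1/299 - 7176)*(-1/80089) = -9 - 2145623/299*(-1/80089) = -9 + 2145623/23946611 = -213373876/23946611 ≈ -8.9104)
(x + 230478)*(246105 + 255*(-261 + 148)) = (-213373876/23946611 + 230478)*(246105 + 255*(-261 + 148)) = 5518953636182*(246105 + 255*(-113))/23946611 = 5518953636182*(246105 - 28815)/23946611 = (5518953636182/23946611)*217290 = 1199213435605986780/23946611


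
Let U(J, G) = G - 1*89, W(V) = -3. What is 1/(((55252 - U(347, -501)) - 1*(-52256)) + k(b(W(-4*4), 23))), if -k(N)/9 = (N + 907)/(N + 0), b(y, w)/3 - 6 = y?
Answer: 1/107182 ≈ 9.3299e-6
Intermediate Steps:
U(J, G) = -89 + G (U(J, G) = G - 89 = -89 + G)
b(y, w) = 18 + 3*y
k(N) = -9*(907 + N)/N (k(N) = -9*(N + 907)/(N + 0) = -9*(907 + N)/N)
1/(((55252 - U(347, -501)) - 1*(-52256)) + k(b(W(-4*4), 23))) = 1/(((55252 - (-89 - 501)) - 1*(-52256)) + (-9 - 8163/(18 + 3*(-3)))) = 1/(((55252 - 1*(-590)) + 52256) + (-9 - 8163/(18 - 9))) = 1/(((55252 + 590) + 52256) + (-9 - 8163/9)) = 1/((55842 + 52256) + (-9 - 8163*⅑)) = 1/(108098 + (-9 - 907)) = 1/(108098 - 916) = 1/107182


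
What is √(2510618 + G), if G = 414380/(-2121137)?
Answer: √11295827293996211182/2121137 ≈ 1584.5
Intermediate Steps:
G = -414380/2121137 (G = 414380*(-1/2121137) = -414380/2121137 ≈ -0.19536)
√(2510618 + G) = √(2510618 - 414380/2121137) = √(5325364318286/2121137) = √11295827293996211182/2121137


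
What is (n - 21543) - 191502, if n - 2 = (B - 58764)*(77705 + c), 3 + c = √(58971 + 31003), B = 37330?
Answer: -1665677711 - 21434*√89974 ≈ -1.6721e+9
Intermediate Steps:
c = -3 + √89974 (c = -3 + √(58971 + 31003) = -3 + √89974 ≈ 296.96)
n = -1665464666 - 21434*√89974 (n = 2 + (37330 - 58764)*(77705 + (-3 + √89974)) = 2 - 21434*(77702 + √89974) = 2 + (-1665464668 - 21434*√89974) = -1665464666 - 21434*√89974 ≈ -1.6719e+9)
(n - 21543) - 191502 = ((-1665464666 - 21434*√89974) - 21543) - 191502 = (-1665486209 - 21434*√89974) - 191502 = -1665677711 - 21434*√89974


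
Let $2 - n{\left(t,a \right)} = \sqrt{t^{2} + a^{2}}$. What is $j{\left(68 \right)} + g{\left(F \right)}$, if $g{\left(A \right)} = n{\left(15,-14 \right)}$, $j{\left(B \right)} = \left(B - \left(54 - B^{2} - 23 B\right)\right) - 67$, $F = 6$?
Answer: $6137 - \sqrt{421} \approx 6116.5$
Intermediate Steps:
$j{\left(B \right)} = -121 + B^{2} + 24 B$ ($j{\left(B \right)} = \left(B + \left(-54 + B^{2} + 23 B\right)\right) - 67 = \left(-54 + B^{2} + 24 B\right) - 67 = -121 + B^{2} + 24 B$)
$n{\left(t,a \right)} = 2 - \sqrt{a^{2} + t^{2}}$ ($n{\left(t,a \right)} = 2 - \sqrt{t^{2} + a^{2}} = 2 - \sqrt{a^{2} + t^{2}}$)
$g{\left(A \right)} = 2 - \sqrt{421}$ ($g{\left(A \right)} = 2 - \sqrt{\left(-14\right)^{2} + 15^{2}} = 2 - \sqrt{196 + 225} = 2 - \sqrt{421}$)
$j{\left(68 \right)} + g{\left(F \right)} = \left(-121 + 68^{2} + 24 \cdot 68\right) + \left(2 - \sqrt{421}\right) = \left(-121 + 4624 + 1632\right) + \left(2 - \sqrt{421}\right) = 6135 + \left(2 - \sqrt{421}\right) = 6137 - \sqrt{421}$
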